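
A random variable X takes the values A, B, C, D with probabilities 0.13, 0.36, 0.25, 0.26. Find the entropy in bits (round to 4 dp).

H = −Σ pᵢ log₂ pᵢ.
−0.13·log₂(0.13) = 0.3826
−0.36·log₂(0.36) = 0.5306
−0.25·log₂(0.25) = 0.5000
−0.26·log₂(0.26) = 0.5053
Sum ≈ 1.9185 → 1.9185 bits.

1.9185 bits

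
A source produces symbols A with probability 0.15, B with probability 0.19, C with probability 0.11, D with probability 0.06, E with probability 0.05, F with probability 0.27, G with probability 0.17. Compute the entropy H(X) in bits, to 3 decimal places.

2.620 bits

H = −Σ pᵢ log₂ pᵢ.
−0.15·log₂(0.15) = 0.4105
−0.19·log₂(0.19) = 0.4552
−0.11·log₂(0.11) = 0.3503
−0.06·log₂(0.06) = 0.2435
−0.05·log₂(0.05) = 0.2161
−0.27·log₂(0.27) = 0.5100
−0.17·log₂(0.17) = 0.4346
Sum ≈ 2.6203 → 2.620 bits.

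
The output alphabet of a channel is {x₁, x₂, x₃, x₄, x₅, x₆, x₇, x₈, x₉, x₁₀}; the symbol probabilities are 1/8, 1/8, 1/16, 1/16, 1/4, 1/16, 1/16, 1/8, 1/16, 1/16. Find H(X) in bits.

Each probability is a power of 1/2, so log₂(1/p) is an integer.
H = Σ p·log₂(1/p) = 1/8·3 + 1/8·3 + 1/16·4 + 1/16·4 + 1/4·2 + 1/16·4 + 1/16·4 + 1/8·3 + 1/16·4 + 1/16·4 = 3.125 bits.

3.125 bits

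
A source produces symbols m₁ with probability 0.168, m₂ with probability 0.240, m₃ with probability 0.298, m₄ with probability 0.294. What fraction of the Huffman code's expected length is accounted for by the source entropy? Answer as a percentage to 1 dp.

Entropy H = −Σ p log₂ p ≈ 1.9662 bits.
Huffman merges: 21/125+6/25→51/125; 147/500+149/500→74/125; 51/125+74/125→1. L = 2 ≈ 2.0000.
Efficiency = H/L = 1.9662/2.0000 = 98.3%.

98.3%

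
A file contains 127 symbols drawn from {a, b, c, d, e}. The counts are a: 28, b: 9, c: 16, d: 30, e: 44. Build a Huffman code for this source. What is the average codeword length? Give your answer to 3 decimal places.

Probabilities are the counts divided by 127.
Repeatedly combine the two least-probable nodes; the expected code length is the sum of the merged weights.
merge 9/127 + 16/127 → 25/127
merge 25/127 + 28/127 → 53/127
merge 30/127 + 44/127 → 74/127
merge 53/127 + 74/127 → 1
L = 25/127 + 53/127 + 74/127 + 1 = 279/127 ≈ 2.197 bits/symbol.

2.197 bits/symbol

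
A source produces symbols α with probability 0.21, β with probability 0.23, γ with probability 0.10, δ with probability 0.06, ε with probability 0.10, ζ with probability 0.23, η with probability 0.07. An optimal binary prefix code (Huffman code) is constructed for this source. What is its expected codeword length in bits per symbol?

Repeatedly combine the two least-probable nodes; the expected code length is the sum of the merged weights.
merge 3/50 + 7/100 → 13/100
merge 1/10 + 1/10 → 1/5
merge 13/100 + 1/5 → 33/100
merge 21/100 + 23/100 → 11/25
merge 23/100 + 33/100 → 14/25
merge 11/25 + 14/25 → 1
L = 13/100 + 1/5 + 33/100 + 11/25 + 14/25 + 1 = 133/50 = 2.66 bits/symbol.

2.66 bits/symbol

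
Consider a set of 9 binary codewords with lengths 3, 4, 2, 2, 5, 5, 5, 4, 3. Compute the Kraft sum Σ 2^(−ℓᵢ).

0.96875

With common denominator 2^5 = 32: Σ 2^(−ℓᵢ) = 4/32 + 2/32 + 8/32 + 8/32 + 1/32 + 1/32 + 1/32 + 2/32 + 4/32 = 31/32 = 0.96875.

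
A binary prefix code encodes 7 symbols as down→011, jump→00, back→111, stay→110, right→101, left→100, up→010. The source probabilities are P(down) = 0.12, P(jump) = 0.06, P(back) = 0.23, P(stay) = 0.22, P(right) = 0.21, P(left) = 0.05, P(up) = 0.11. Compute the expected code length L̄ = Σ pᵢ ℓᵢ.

2.94 bits/symbol

L̄ = Σ pᵢ·ℓᵢ = 0.12·3 + 0.06·2 + 0.23·3 + 0.22·3 + 0.21·3 + 0.05·3 + 0.11·3 = 2.94 bits/symbol.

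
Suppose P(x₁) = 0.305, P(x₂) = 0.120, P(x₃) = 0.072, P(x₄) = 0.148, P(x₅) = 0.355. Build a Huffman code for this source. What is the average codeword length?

2.177 bits/symbol

Repeatedly combine the two least-probable nodes; the expected code length is the sum of the merged weights.
merge 9/125 + 3/25 → 24/125
merge 37/250 + 24/125 → 17/50
merge 61/200 + 17/50 → 129/200
merge 71/200 + 129/200 → 1
L = 24/125 + 17/50 + 129/200 + 1 = 2177/1000 = 2.177 bits/symbol.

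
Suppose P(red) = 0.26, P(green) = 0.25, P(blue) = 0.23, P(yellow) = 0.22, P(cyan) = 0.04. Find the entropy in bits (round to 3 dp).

2.159 bits

H = −Σ pᵢ log₂ pᵢ.
−0.26·log₂(0.26) = 0.5053
−0.25·log₂(0.25) = 0.5000
−0.23·log₂(0.23) = 0.4877
−0.22·log₂(0.22) = 0.4806
−0.04·log₂(0.04) = 0.1858
Sum ≈ 2.1593 → 2.159 bits.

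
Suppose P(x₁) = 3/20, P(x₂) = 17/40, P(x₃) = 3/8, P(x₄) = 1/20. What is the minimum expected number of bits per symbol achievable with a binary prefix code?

Repeatedly combine the two least-probable nodes; the expected code length is the sum of the merged weights.
merge 1/20 + 3/20 → 1/5
merge 1/5 + 3/8 → 23/40
merge 17/40 + 23/40 → 1
L = 1/5 + 23/40 + 1 = 71/40 = 1.775 bits/symbol.

1.775 bits/symbol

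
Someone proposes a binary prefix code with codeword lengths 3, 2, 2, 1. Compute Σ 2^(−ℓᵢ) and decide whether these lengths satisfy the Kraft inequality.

1.125; no

With common denominator 2^3 = 8: Σ 2^(−ℓᵢ) = 1/8 + 2/8 + 2/8 + 4/8 = 9/8 = 1.125.
Kraft's inequality requires Σ ≤ 1; here Σ = 1.125 > 1, so no such prefix code exists.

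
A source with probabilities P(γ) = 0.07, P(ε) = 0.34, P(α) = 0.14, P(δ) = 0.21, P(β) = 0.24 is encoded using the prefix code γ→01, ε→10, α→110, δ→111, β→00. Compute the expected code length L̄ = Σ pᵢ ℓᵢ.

L̄ = Σ pᵢ·ℓᵢ = 0.07·2 + 0.34·2 + 0.14·3 + 0.21·3 + 0.24·2 = 2.35 bits/symbol.

2.35 bits/symbol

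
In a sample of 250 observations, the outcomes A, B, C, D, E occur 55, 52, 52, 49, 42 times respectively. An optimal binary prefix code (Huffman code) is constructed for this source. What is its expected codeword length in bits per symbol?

2.364 bits/symbol

Probabilities are the counts divided by 250.
Repeatedly combine the two least-probable nodes; the expected code length is the sum of the merged weights.
merge 21/125 + 49/250 → 91/250
merge 26/125 + 26/125 → 52/125
merge 11/50 + 91/250 → 73/125
merge 52/125 + 73/125 → 1
L = 91/250 + 52/125 + 73/125 + 1 = 591/250 = 2.364 bits/symbol.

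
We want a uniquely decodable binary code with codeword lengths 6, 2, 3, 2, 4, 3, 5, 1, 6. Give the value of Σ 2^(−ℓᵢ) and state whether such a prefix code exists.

1.375; no

With common denominator 2^6 = 64: Σ 2^(−ℓᵢ) = 1/64 + 16/64 + 8/64 + 16/64 + 4/64 + 8/64 + 2/64 + 32/64 + 1/64 = 88/64 = 1.375.
Kraft's inequality requires Σ ≤ 1; here Σ = 1.375 > 1, so no such prefix code exists.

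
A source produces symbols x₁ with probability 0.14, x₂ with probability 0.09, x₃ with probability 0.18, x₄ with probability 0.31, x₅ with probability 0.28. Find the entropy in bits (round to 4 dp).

2.1931 bits

H = −Σ pᵢ log₂ pᵢ.
−0.14·log₂(0.14) = 0.3971
−0.09·log₂(0.09) = 0.3127
−0.18·log₂(0.18) = 0.4453
−0.31·log₂(0.31) = 0.5238
−0.28·log₂(0.28) = 0.5142
Sum ≈ 2.1931 → 2.1931 bits.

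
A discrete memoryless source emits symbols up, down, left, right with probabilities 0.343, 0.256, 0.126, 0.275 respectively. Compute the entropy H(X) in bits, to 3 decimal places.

H = −Σ pᵢ log₂ pᵢ.
−0.343·log₂(0.343) = 0.5295
−0.256·log₂(0.256) = 0.5032
−0.126·log₂(0.126) = 0.3766
−0.275·log₂(0.275) = 0.5122
Sum ≈ 1.9215 → 1.921 bits.

1.921 bits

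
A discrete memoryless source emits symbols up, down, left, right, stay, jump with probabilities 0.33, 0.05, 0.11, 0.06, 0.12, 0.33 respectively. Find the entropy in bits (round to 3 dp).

H = −Σ pᵢ log₂ pᵢ.
−0.33·log₂(0.33) = 0.5278
−0.05·log₂(0.05) = 0.2161
−0.11·log₂(0.11) = 0.3503
−0.06·log₂(0.06) = 0.2435
−0.12·log₂(0.12) = 0.3671
−0.33·log₂(0.33) = 0.5278
Sum ≈ 2.2326 → 2.233 bits.

2.233 bits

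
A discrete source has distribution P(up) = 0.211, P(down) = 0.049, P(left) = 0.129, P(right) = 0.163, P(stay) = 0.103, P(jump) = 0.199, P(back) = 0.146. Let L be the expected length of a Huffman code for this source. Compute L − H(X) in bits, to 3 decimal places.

Entropy H = −Σ p log₂ p ≈ 2.7011 bits.
Huffman merges: 49/1000+103/1000→19/125; 129/1000+73/500→11/40; 19/125+163/1000→63/200; 199/1000+211/1000→41/100; 11/40+63/200→59/100; 41/100+59/100→1. L = 1371/500 ≈ 2.7420.
L − H = 2.7420 − 2.7011 = 0.041 bits.

0.041 bits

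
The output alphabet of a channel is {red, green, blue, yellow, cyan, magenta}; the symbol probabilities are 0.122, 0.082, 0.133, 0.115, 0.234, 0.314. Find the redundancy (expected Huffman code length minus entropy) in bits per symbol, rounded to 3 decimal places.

0.025 bits

Entropy H = −Σ p log₂ p ≈ 2.4272 bits.
Huffman merges: 41/500+23/200→197/1000; 61/500+133/1000→51/200; 197/1000+117/500→431/1000; 51/200+157/500→569/1000; 431/1000+569/1000→1. L = 613/250 ≈ 2.4520.
L − H = 2.4520 − 2.4272 = 0.025 bits.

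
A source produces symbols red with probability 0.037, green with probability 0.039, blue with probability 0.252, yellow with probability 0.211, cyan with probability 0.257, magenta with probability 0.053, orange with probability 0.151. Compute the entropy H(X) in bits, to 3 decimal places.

2.473 bits

H = −Σ pᵢ log₂ pᵢ.
−0.037·log₂(0.037) = 0.1760
−0.039·log₂(0.039) = 0.1825
−0.252·log₂(0.252) = 0.5011
−0.211·log₂(0.211) = 0.4736
−0.257·log₂(0.257) = 0.5038
−0.053·log₂(0.053) = 0.2246
−0.151·log₂(0.151) = 0.4118
Sum ≈ 2.4735 → 2.473 bits.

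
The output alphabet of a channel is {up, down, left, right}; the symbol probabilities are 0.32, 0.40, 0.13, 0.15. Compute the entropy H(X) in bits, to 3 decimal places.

H = −Σ pᵢ log₂ pᵢ.
−0.32·log₂(0.32) = 0.5260
−0.40·log₂(0.40) = 0.5288
−0.13·log₂(0.13) = 0.3826
−0.15·log₂(0.15) = 0.4105
Sum ≈ 1.8480 → 1.848 bits.

1.848 bits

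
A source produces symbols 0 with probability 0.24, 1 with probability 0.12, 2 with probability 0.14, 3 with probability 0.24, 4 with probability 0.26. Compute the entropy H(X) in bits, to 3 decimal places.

2.258 bits

H = −Σ pᵢ log₂ pᵢ.
−0.24·log₂(0.24) = 0.4941
−0.12·log₂(0.12) = 0.3671
−0.14·log₂(0.14) = 0.3971
−0.24·log₂(0.24) = 0.4941
−0.26·log₂(0.26) = 0.5053
Sum ≈ 2.2577 → 2.258 bits.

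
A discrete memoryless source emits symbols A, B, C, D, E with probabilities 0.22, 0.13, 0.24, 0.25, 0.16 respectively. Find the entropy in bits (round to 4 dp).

2.2804 bits

H = −Σ pᵢ log₂ pᵢ.
−0.22·log₂(0.22) = 0.4806
−0.13·log₂(0.13) = 0.3826
−0.24·log₂(0.24) = 0.4941
−0.25·log₂(0.25) = 0.5000
−0.16·log₂(0.16) = 0.4230
Sum ≈ 2.2804 → 2.2804 bits.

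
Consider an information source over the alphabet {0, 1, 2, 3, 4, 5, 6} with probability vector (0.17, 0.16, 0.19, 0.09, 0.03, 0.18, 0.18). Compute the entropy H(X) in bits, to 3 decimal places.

2.668 bits

H = −Σ pᵢ log₂ pᵢ.
−0.17·log₂(0.17) = 0.4346
−0.16·log₂(0.16) = 0.4230
−0.19·log₂(0.19) = 0.4552
−0.09·log₂(0.09) = 0.3127
−0.03·log₂(0.03) = 0.1518
−0.18·log₂(0.18) = 0.4453
−0.18·log₂(0.18) = 0.4453
Sum ≈ 2.6679 → 2.668 bits.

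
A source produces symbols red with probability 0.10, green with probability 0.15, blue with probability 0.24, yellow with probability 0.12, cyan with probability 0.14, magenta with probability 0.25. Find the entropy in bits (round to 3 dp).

2.501 bits

H = −Σ pᵢ log₂ pᵢ.
−0.10·log₂(0.10) = 0.3322
−0.15·log₂(0.15) = 0.4105
−0.24·log₂(0.24) = 0.4941
−0.12·log₂(0.12) = 0.3671
−0.14·log₂(0.14) = 0.3971
−0.25·log₂(0.25) = 0.5000
Sum ≈ 2.5010 → 2.501 bits.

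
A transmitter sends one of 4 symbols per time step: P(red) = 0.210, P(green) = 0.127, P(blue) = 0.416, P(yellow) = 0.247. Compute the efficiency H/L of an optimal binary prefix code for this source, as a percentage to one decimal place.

97.6%

Entropy H = −Σ p log₂ p ≈ 1.8756 bits.
Huffman merges: 127/1000+21/100→337/1000; 247/1000+337/1000→73/125; 52/125+73/125→1. L = 1921/1000 ≈ 1.9210.
Efficiency = H/L = 1.8756/1.9210 = 97.6%.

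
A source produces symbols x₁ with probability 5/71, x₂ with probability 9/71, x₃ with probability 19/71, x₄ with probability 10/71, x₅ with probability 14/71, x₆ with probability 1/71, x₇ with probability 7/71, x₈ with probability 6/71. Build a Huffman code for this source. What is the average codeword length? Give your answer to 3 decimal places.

Repeatedly combine the two least-probable nodes; the expected code length is the sum of the merged weights.
merge 1/71 + 5/71 → 6/71
merge 6/71 + 6/71 → 12/71
merge 7/71 + 9/71 → 16/71
merge 10/71 + 12/71 → 22/71
merge 14/71 + 16/71 → 30/71
merge 19/71 + 22/71 → 41/71
merge 30/71 + 41/71 → 1
L = 6/71 + 12/71 + 16/71 + 22/71 + 30/71 + 41/71 + 1 = 198/71 ≈ 2.789 bits/symbol.

2.789 bits/symbol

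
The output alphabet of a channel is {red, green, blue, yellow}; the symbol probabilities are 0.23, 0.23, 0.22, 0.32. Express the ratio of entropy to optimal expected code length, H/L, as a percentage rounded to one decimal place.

99.1%

Entropy H = −Σ p log₂ p ≈ 1.9819 bits.
Huffman merges: 11/50+23/100→9/20; 23/100+8/25→11/20; 9/20+11/20→1. L = 2 ≈ 2.0000.
Efficiency = H/L = 1.9819/2.0000 = 99.1%.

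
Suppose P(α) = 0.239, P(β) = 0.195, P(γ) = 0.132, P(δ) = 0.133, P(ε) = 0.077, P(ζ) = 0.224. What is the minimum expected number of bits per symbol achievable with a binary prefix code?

Repeatedly combine the two least-probable nodes; the expected code length is the sum of the merged weights.
merge 77/1000 + 33/250 → 209/1000
merge 133/1000 + 39/200 → 41/125
merge 209/1000 + 28/125 → 433/1000
merge 239/1000 + 41/125 → 567/1000
merge 433/1000 + 567/1000 → 1
L = 209/1000 + 41/125 + 433/1000 + 567/1000 + 1 = 2537/1000 = 2.537 bits/symbol.

2.537 bits/symbol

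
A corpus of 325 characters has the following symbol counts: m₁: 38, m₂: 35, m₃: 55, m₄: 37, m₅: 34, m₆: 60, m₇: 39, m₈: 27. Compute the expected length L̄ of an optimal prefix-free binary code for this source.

3 bits/symbol

Probabilities are the counts divided by 325.
Repeatedly combine the two least-probable nodes; the expected code length is the sum of the merged weights.
merge 27/325 + 34/325 → 61/325
merge 7/65 + 37/325 → 72/325
merge 38/325 + 3/25 → 77/325
merge 11/65 + 12/65 → 23/65
merge 61/325 + 72/325 → 133/325
merge 77/325 + 23/65 → 192/325
merge 133/325 + 192/325 → 1
L = 61/325 + 72/325 + 77/325 + 23/65 + 133/325 + 192/325 + 1 = 3 bits/symbol.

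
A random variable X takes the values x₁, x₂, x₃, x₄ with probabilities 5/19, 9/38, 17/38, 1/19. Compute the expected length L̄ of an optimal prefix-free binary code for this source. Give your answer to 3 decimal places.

1.842 bits/symbol

Repeatedly combine the two least-probable nodes; the expected code length is the sum of the merged weights.
merge 1/19 + 9/38 → 11/38
merge 5/19 + 11/38 → 21/38
merge 17/38 + 21/38 → 1
L = 11/38 + 21/38 + 1 = 35/19 ≈ 1.842 bits/symbol.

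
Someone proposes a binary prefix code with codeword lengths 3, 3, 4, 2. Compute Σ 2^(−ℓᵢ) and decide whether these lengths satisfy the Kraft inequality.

With common denominator 2^4 = 16: Σ 2^(−ℓᵢ) = 2/16 + 2/16 + 1/16 + 4/16 = 9/16 = 0.5625.
Kraft's inequality requires Σ ≤ 1; here Σ = 0.5625 ≤ 1, so such a prefix code exists.

0.5625; yes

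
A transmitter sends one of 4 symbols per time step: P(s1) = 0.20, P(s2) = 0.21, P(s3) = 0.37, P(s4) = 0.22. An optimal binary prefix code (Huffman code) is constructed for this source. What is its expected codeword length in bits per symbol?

Repeatedly combine the two least-probable nodes; the expected code length is the sum of the merged weights.
merge 1/5 + 21/100 → 41/100
merge 11/50 + 37/100 → 59/100
merge 41/100 + 59/100 → 1
L = 41/100 + 59/100 + 1 = 2 bits/symbol.

2 bits/symbol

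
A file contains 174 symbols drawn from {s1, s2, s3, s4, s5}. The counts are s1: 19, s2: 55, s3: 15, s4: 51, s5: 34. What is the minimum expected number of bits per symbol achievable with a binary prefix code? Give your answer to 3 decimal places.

Probabilities are the counts divided by 174.
Repeatedly combine the two least-probable nodes; the expected code length is the sum of the merged weights.
merge 5/58 + 19/174 → 17/87
merge 17/87 + 17/87 → 34/87
merge 17/58 + 55/174 → 53/87
merge 34/87 + 53/87 → 1
L = 17/87 + 34/87 + 53/87 + 1 = 191/87 ≈ 2.195 bits/symbol.

2.195 bits/symbol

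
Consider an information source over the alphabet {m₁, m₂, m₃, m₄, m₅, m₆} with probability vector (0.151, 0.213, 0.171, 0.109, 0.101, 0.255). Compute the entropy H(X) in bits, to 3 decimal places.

H = −Σ pᵢ log₂ pᵢ.
−0.151·log₂(0.151) = 0.4118
−0.213·log₂(0.213) = 0.4752
−0.171·log₂(0.171) = 0.4357
−0.109·log₂(0.109) = 0.3485
−0.101·log₂(0.101) = 0.3341
−0.255·log₂(0.255) = 0.5027
Sum ≈ 2.5081 → 2.508 bits.

2.508 bits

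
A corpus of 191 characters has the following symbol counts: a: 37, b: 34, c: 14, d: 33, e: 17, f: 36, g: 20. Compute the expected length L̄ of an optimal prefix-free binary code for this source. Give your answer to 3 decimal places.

Probabilities are the counts divided by 191.
Repeatedly combine the two least-probable nodes; the expected code length is the sum of the merged weights.
merge 14/191 + 17/191 → 31/191
merge 20/191 + 31/191 → 51/191
merge 33/191 + 34/191 → 67/191
merge 36/191 + 37/191 → 73/191
merge 51/191 + 67/191 → 118/191
merge 73/191 + 118/191 → 1
L = 31/191 + 51/191 + 67/191 + 73/191 + 118/191 + 1 = 531/191 ≈ 2.780 bits/symbol.

2.780 bits/symbol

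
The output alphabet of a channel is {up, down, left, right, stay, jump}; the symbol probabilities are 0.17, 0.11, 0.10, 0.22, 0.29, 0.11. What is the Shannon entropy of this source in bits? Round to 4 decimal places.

2.4658 bits

H = −Σ pᵢ log₂ pᵢ.
−0.17·log₂(0.17) = 0.4346
−0.11·log₂(0.11) = 0.3503
−0.10·log₂(0.10) = 0.3322
−0.22·log₂(0.22) = 0.4806
−0.29·log₂(0.29) = 0.5179
−0.11·log₂(0.11) = 0.3503
Sum ≈ 2.4658 → 2.4658 bits.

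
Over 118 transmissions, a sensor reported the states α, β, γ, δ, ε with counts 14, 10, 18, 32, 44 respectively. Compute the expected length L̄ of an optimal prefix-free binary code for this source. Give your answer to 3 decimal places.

Probabilities are the counts divided by 118.
Repeatedly combine the two least-probable nodes; the expected code length is the sum of the merged weights.
merge 5/59 + 7/59 → 12/59
merge 9/59 + 12/59 → 21/59
merge 16/59 + 21/59 → 37/59
merge 22/59 + 37/59 → 1
L = 12/59 + 21/59 + 37/59 + 1 = 129/59 ≈ 2.186 bits/symbol.

2.186 bits/symbol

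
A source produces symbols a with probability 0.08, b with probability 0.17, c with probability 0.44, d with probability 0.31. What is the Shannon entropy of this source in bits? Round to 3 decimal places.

1.771 bits

H = −Σ pᵢ log₂ pᵢ.
−0.08·log₂(0.08) = 0.2915
−0.17·log₂(0.17) = 0.4346
−0.44·log₂(0.44) = 0.5211
−0.31·log₂(0.31) = 0.5238
Sum ≈ 1.7710 → 1.771 bits.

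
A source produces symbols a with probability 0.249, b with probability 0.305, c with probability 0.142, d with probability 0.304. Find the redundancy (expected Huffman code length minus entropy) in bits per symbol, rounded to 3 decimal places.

Entropy H = −Σ p log₂ p ≈ 1.9440 bits.
Huffman merges: 71/500+249/1000→391/1000; 38/125+61/200→609/1000; 391/1000+609/1000→1. L = 2 ≈ 2.0000.
L − H = 2.0000 − 1.9440 = 0.056 bits.

0.056 bits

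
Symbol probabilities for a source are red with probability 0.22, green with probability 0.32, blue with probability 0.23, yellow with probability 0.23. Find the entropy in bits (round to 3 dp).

1.982 bits

H = −Σ pᵢ log₂ pᵢ.
−0.22·log₂(0.22) = 0.4806
−0.32·log₂(0.32) = 0.5260
−0.23·log₂(0.23) = 0.4877
−0.23·log₂(0.23) = 0.4877
Sum ≈ 1.9819 → 1.982 bits.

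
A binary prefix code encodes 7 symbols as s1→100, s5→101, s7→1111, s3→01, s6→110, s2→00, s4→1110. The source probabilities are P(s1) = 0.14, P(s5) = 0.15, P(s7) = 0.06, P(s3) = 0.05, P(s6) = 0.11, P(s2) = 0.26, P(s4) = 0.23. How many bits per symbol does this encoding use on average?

2.98 bits/symbol

L̄ = Σ pᵢ·ℓᵢ = 0.14·3 + 0.15·3 + 0.06·4 + 0.05·2 + 0.11·3 + 0.26·2 + 0.23·4 = 2.98 bits/symbol.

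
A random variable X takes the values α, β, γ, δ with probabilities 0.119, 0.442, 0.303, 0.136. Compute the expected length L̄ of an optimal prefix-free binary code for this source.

1.813 bits/symbol

Repeatedly combine the two least-probable nodes; the expected code length is the sum of the merged weights.
merge 119/1000 + 17/125 → 51/200
merge 51/200 + 303/1000 → 279/500
merge 221/500 + 279/500 → 1
L = 51/200 + 279/500 + 1 = 1813/1000 = 1.813 bits/symbol.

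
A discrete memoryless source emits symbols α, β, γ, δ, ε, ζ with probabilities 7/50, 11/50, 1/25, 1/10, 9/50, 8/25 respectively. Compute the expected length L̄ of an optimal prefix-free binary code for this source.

2.42 bits/symbol

Repeatedly combine the two least-probable nodes; the expected code length is the sum of the merged weights.
merge 1/25 + 1/10 → 7/50
merge 7/50 + 7/50 → 7/25
merge 9/50 + 11/50 → 2/5
merge 7/25 + 8/25 → 3/5
merge 2/5 + 3/5 → 1
L = 7/50 + 7/25 + 2/5 + 3/5 + 1 = 121/50 = 2.42 bits/symbol.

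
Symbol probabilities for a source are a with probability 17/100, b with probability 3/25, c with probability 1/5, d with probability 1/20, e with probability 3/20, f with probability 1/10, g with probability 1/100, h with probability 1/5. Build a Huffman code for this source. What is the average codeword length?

2.82 bits/symbol

Repeatedly combine the two least-probable nodes; the expected code length is the sum of the merged weights.
merge 1/100 + 1/20 → 3/50
merge 3/50 + 1/10 → 4/25
merge 3/25 + 3/20 → 27/100
merge 4/25 + 17/100 → 33/100
merge 1/5 + 1/5 → 2/5
merge 27/100 + 33/100 → 3/5
merge 2/5 + 3/5 → 1
L = 3/50 + 4/25 + 27/100 + 33/100 + 2/5 + 3/5 + 1 = 141/50 = 2.82 bits/symbol.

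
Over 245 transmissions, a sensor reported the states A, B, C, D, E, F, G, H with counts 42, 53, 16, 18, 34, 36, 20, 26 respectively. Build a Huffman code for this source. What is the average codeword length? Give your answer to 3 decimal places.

Probabilities are the counts divided by 245.
Repeatedly combine the two least-probable nodes; the expected code length is the sum of the merged weights.
merge 16/245 + 18/245 → 34/245
merge 4/49 + 26/245 → 46/245
merge 34/245 + 34/245 → 68/245
merge 36/245 + 6/35 → 78/245
merge 46/245 + 53/245 → 99/245
merge 68/245 + 78/245 → 146/245
merge 99/245 + 146/245 → 1
L = 34/245 + 46/245 + 68/245 + 78/245 + 99/245 + 146/245 + 1 = 716/245 ≈ 2.922 bits/symbol.

2.922 bits/symbol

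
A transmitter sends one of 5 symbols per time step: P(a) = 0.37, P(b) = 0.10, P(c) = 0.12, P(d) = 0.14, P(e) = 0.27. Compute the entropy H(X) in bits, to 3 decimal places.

H = −Σ pᵢ log₂ pᵢ.
−0.37·log₂(0.37) = 0.5307
−0.10·log₂(0.10) = 0.3322
−0.12·log₂(0.12) = 0.3671
−0.14·log₂(0.14) = 0.3971
−0.27·log₂(0.27) = 0.5100
Sum ≈ 2.1371 → 2.137 bits.

2.137 bits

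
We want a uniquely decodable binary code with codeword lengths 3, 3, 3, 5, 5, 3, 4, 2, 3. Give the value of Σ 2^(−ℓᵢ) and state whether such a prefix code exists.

With common denominator 2^5 = 32: Σ 2^(−ℓᵢ) = 4/32 + 4/32 + 4/32 + 1/32 + 1/32 + 4/32 + 2/32 + 8/32 + 4/32 = 32/32 = 1.
Kraft's inequality requires Σ ≤ 1; here Σ = 1 ≤ 1, so such a prefix code exists.

1; yes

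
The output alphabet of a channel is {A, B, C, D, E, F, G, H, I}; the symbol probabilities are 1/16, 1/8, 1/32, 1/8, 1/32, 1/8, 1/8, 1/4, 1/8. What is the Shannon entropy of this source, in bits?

Each probability is a power of 1/2, so log₂(1/p) is an integer.
H = Σ p·log₂(1/p) = 1/16·4 + 1/8·3 + 1/32·5 + 1/8·3 + 1/32·5 + 1/8·3 + 1/8·3 + 1/4·2 + 1/8·3 = 2.9375 bits.

2.9375 bits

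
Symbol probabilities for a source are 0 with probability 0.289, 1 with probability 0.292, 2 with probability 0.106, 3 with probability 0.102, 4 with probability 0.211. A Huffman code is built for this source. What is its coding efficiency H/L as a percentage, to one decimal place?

99.1%

Entropy H = −Σ p log₂ p ≈ 2.1889 bits.
Huffman merges: 51/500+53/500→26/125; 26/125+211/1000→419/1000; 289/1000+73/250→581/1000; 419/1000+581/1000→1. L = 276/125 ≈ 2.2080.
Efficiency = H/L = 2.1889/2.2080 = 99.1%.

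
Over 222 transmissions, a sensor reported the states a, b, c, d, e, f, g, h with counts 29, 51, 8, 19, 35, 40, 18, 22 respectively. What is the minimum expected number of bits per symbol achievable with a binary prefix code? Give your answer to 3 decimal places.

Probabilities are the counts divided by 222.
Repeatedly combine the two least-probable nodes; the expected code length is the sum of the merged weights.
merge 4/111 + 3/37 → 13/111
merge 19/222 + 11/111 → 41/222
merge 13/111 + 29/222 → 55/222
merge 35/222 + 20/111 → 25/74
merge 41/222 + 17/74 → 46/111
merge 55/222 + 25/74 → 65/111
merge 46/111 + 65/111 → 1
L = 13/111 + 41/222 + 55/222 + 25/74 + 46/111 + 65/111 + 1 = 641/222 ≈ 2.887 bits/symbol.

2.887 bits/symbol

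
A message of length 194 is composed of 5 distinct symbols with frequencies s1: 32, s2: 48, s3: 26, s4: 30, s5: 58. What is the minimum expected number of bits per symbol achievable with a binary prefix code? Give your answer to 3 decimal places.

2.289 bits/symbol

Probabilities are the counts divided by 194.
Repeatedly combine the two least-probable nodes; the expected code length is the sum of the merged weights.
merge 13/97 + 15/97 → 28/97
merge 16/97 + 24/97 → 40/97
merge 28/97 + 29/97 → 57/97
merge 40/97 + 57/97 → 1
L = 28/97 + 40/97 + 57/97 + 1 = 222/97 ≈ 2.289 bits/symbol.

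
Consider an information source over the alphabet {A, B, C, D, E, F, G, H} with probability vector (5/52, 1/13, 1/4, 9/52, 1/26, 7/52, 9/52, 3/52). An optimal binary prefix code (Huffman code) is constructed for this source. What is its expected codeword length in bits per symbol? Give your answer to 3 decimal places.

Repeatedly combine the two least-probable nodes; the expected code length is the sum of the merged weights.
merge 1/26 + 3/52 → 5/52
merge 1/13 + 5/52 → 9/52
merge 5/52 + 7/52 → 3/13
merge 9/52 + 9/52 → 9/26
merge 9/52 + 3/13 → 21/52
merge 1/4 + 9/26 → 31/52
merge 21/52 + 31/52 → 1
L = 5/52 + 9/52 + 3/13 + 9/26 + 21/52 + 31/52 + 1 = 37/13 ≈ 2.846 bits/symbol.

2.846 bits/symbol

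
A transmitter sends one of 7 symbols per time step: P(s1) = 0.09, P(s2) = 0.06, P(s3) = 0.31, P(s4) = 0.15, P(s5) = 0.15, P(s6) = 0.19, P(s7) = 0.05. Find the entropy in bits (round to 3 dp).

H = −Σ pᵢ log₂ pᵢ.
−0.09·log₂(0.09) = 0.3127
−0.06·log₂(0.06) = 0.2435
−0.31·log₂(0.31) = 0.5238
−0.15·log₂(0.15) = 0.4105
−0.15·log₂(0.15) = 0.4105
−0.19·log₂(0.19) = 0.4552
−0.05·log₂(0.05) = 0.2161
Sum ≈ 2.5724 → 2.572 bits.

2.572 bits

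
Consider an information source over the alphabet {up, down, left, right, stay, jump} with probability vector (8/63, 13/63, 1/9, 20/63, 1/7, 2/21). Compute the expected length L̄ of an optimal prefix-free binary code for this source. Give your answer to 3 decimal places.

2.476 bits/symbol

Repeatedly combine the two least-probable nodes; the expected code length is the sum of the merged weights.
merge 2/21 + 1/9 → 13/63
merge 8/63 + 1/7 → 17/63
merge 13/63 + 13/63 → 26/63
merge 17/63 + 20/63 → 37/63
merge 26/63 + 37/63 → 1
L = 13/63 + 17/63 + 26/63 + 37/63 + 1 = 52/21 ≈ 2.476 bits/symbol.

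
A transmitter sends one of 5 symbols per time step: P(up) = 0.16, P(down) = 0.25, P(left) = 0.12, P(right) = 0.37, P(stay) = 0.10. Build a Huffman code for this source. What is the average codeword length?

2.22 bits/symbol

Repeatedly combine the two least-probable nodes; the expected code length is the sum of the merged weights.
merge 1/10 + 3/25 → 11/50
merge 4/25 + 11/50 → 19/50
merge 1/4 + 37/100 → 31/50
merge 19/50 + 31/50 → 1
L = 11/50 + 19/50 + 31/50 + 1 = 111/50 = 2.22 bits/symbol.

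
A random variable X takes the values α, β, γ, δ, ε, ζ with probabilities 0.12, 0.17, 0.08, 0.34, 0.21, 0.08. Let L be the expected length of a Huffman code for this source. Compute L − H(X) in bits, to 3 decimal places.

0.053 bits

Entropy H = −Σ p log₂ p ≈ 2.3867 bits.
Huffman merges: 2/25+2/25→4/25; 3/25+4/25→7/25; 17/100+21/100→19/50; 7/25+17/50→31/50; 19/50+31/50→1. L = 61/25 ≈ 2.4400.
L − H = 2.4400 − 2.3867 = 0.053 bits.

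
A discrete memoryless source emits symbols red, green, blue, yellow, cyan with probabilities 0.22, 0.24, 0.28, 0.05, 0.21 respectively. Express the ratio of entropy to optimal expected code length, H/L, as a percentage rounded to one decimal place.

96.4%

Entropy H = −Σ p log₂ p ≈ 2.1778 bits.
Huffman merges: 1/20+21/100→13/50; 11/50+6/25→23/50; 13/50+7/25→27/50; 23/50+27/50→1. L = 113/50 ≈ 2.2600.
Efficiency = H/L = 2.1778/2.2600 = 96.4%.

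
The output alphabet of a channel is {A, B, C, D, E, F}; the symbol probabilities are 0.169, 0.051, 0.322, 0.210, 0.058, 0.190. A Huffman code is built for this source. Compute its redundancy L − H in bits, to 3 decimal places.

Entropy H = −Σ p log₂ p ≈ 2.3452 bits.
Huffman merges: 51/1000+29/500→109/1000; 109/1000+169/1000→139/500; 19/100+21/100→2/5; 139/500+161/500→3/5; 2/5+3/5→1. L = 2387/1000 ≈ 2.3870.
L − H = 2.3870 − 2.3452 = 0.042 bits.

0.042 bits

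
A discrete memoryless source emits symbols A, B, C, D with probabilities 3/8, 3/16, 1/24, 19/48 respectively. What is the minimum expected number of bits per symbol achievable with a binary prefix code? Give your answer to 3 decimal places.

1.833 bits/symbol

Repeatedly combine the two least-probable nodes; the expected code length is the sum of the merged weights.
merge 1/24 + 3/16 → 11/48
merge 11/48 + 3/8 → 29/48
merge 19/48 + 29/48 → 1
L = 11/48 + 29/48 + 1 = 11/6 ≈ 1.833 bits/symbol.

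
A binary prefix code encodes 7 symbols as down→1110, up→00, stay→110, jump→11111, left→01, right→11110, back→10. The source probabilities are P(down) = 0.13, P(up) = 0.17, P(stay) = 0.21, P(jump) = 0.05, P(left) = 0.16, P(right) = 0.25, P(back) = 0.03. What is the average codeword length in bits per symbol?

3.37 bits/symbol

L̄ = Σ pᵢ·ℓᵢ = 0.13·4 + 0.17·2 + 0.21·3 + 0.05·5 + 0.16·2 + 0.25·5 + 0.03·2 = 3.37 bits/symbol.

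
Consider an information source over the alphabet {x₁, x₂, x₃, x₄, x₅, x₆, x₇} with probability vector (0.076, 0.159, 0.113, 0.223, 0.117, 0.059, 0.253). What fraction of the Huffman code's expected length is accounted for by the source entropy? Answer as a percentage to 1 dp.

Entropy H = −Σ p log₂ p ≈ 2.6473 bits.
Huffman merges: 59/1000+19/250→27/200; 113/1000+117/1000→23/100; 27/200+159/1000→147/500; 223/1000+23/100→453/1000; 253/1000+147/500→547/1000; 453/1000+547/1000→1. L = 2659/1000 ≈ 2.6590.
Efficiency = H/L = 2.6473/2.6590 = 99.6%.

99.6%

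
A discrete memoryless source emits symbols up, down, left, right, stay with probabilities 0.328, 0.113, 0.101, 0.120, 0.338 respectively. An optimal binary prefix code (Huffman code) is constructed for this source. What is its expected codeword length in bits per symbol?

2.21 bits/symbol

Repeatedly combine the two least-probable nodes; the expected code length is the sum of the merged weights.
merge 101/1000 + 113/1000 → 107/500
merge 3/25 + 107/500 → 167/500
merge 41/125 + 167/500 → 331/500
merge 169/500 + 331/500 → 1
L = 107/500 + 167/500 + 331/500 + 1 = 221/100 = 2.21 bits/symbol.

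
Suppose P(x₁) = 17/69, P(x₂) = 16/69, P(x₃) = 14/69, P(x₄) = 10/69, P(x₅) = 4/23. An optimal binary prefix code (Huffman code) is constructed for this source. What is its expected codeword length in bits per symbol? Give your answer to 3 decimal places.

2.319 bits/symbol

Repeatedly combine the two least-probable nodes; the expected code length is the sum of the merged weights.
merge 10/69 + 4/23 → 22/69
merge 14/69 + 16/69 → 10/23
merge 17/69 + 22/69 → 13/23
merge 10/23 + 13/23 → 1
L = 22/69 + 10/23 + 13/23 + 1 = 160/69 ≈ 2.319 bits/symbol.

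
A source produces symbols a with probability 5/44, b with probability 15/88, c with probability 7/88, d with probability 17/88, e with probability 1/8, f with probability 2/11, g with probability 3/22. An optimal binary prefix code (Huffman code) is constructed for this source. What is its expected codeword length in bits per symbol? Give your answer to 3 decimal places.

Repeatedly combine the two least-probable nodes; the expected code length is the sum of the merged weights.
merge 7/88 + 5/44 → 17/88
merge 1/8 + 3/22 → 23/88
merge 15/88 + 2/11 → 31/88
merge 17/88 + 17/88 → 17/44
merge 23/88 + 31/88 → 27/44
merge 17/44 + 27/44 → 1
L = 17/88 + 23/88 + 31/88 + 17/44 + 27/44 + 1 = 247/88 ≈ 2.807 bits/symbol.

2.807 bits/symbol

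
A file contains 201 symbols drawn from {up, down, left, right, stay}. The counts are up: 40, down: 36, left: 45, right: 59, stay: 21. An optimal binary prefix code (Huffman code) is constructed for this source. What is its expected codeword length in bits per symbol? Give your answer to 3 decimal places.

2.284 bits/symbol

Probabilities are the counts divided by 201.
Repeatedly combine the two least-probable nodes; the expected code length is the sum of the merged weights.
merge 7/67 + 12/67 → 19/67
merge 40/201 + 15/67 → 85/201
merge 19/67 + 59/201 → 116/201
merge 85/201 + 116/201 → 1
L = 19/67 + 85/201 + 116/201 + 1 = 153/67 ≈ 2.284 bits/symbol.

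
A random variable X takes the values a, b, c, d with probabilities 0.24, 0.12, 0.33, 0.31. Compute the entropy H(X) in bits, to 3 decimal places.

1.913 bits

H = −Σ pᵢ log₂ pᵢ.
−0.24·log₂(0.24) = 0.4941
−0.12·log₂(0.12) = 0.3671
−0.33·log₂(0.33) = 0.5278
−0.31·log₂(0.31) = 0.5238
Sum ≈ 1.9128 → 1.913 bits.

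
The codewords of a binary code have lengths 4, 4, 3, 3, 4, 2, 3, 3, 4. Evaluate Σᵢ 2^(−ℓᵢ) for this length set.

1

With common denominator 2^4 = 16: Σ 2^(−ℓᵢ) = 1/16 + 1/16 + 2/16 + 2/16 + 1/16 + 4/16 + 2/16 + 2/16 + 1/16 = 16/16 = 1.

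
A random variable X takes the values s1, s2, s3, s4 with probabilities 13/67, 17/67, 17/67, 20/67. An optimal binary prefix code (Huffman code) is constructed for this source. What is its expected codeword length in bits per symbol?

2 bits/symbol

Repeatedly combine the two least-probable nodes; the expected code length is the sum of the merged weights.
merge 13/67 + 17/67 → 30/67
merge 17/67 + 20/67 → 37/67
merge 30/67 + 37/67 → 1
L = 30/67 + 37/67 + 1 = 2 bits/symbol.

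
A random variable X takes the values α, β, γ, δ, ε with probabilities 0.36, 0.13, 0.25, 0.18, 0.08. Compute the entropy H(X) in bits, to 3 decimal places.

H = −Σ pᵢ log₂ pᵢ.
−0.36·log₂(0.36) = 0.5306
−0.13·log₂(0.13) = 0.3826
−0.25·log₂(0.25) = 0.5000
−0.18·log₂(0.18) = 0.4453
−0.08·log₂(0.08) = 0.2915
Sum ≈ 2.1501 → 2.150 bits.

2.150 bits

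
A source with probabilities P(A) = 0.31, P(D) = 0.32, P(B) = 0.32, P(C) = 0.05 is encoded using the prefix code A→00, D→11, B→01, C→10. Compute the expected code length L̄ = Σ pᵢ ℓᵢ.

2 bits/symbol

L̄ = Σ pᵢ·ℓᵢ = 0.31·2 + 0.32·2 + 0.32·2 + 0.05·2 = 2 bits/symbol.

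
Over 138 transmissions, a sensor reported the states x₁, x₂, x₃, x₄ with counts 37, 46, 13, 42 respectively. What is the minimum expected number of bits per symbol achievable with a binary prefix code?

2 bits/symbol

Probabilities are the counts divided by 138.
Repeatedly combine the two least-probable nodes; the expected code length is the sum of the merged weights.
merge 13/138 + 37/138 → 25/69
merge 7/23 + 1/3 → 44/69
merge 25/69 + 44/69 → 1
L = 25/69 + 44/69 + 1 = 2 bits/symbol.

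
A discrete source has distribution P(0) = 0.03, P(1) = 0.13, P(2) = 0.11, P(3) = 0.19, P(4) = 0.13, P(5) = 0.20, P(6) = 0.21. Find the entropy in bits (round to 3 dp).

2.660 bits

H = −Σ pᵢ log₂ pᵢ.
−0.03·log₂(0.03) = 0.1518
−0.13·log₂(0.13) = 0.3826
−0.11·log₂(0.11) = 0.3503
−0.19·log₂(0.19) = 0.4552
−0.13·log₂(0.13) = 0.3826
−0.20·log₂(0.20) = 0.4644
−0.21·log₂(0.21) = 0.4728
Sum ≈ 2.6598 → 2.660 bits.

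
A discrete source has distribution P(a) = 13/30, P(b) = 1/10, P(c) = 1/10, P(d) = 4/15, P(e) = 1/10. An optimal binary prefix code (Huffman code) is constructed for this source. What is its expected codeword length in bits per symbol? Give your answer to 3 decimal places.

2.067 bits/symbol

Repeatedly combine the two least-probable nodes; the expected code length is the sum of the merged weights.
merge 1/10 + 1/10 → 1/5
merge 1/10 + 1/5 → 3/10
merge 4/15 + 3/10 → 17/30
merge 13/30 + 17/30 → 1
L = 1/5 + 3/10 + 17/30 + 1 = 31/15 ≈ 2.067 bits/symbol.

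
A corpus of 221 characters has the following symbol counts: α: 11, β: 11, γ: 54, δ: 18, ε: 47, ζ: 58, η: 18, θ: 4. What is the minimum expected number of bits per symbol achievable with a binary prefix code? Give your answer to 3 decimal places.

Probabilities are the counts divided by 221.
Repeatedly combine the two least-probable nodes; the expected code length is the sum of the merged weights.
merge 4/221 + 11/221 → 15/221
merge 11/221 + 15/221 → 2/17
merge 18/221 + 18/221 → 36/221
merge 2/17 + 36/221 → 62/221
merge 47/221 + 54/221 → 101/221
merge 58/221 + 62/221 → 120/221
merge 101/221 + 120/221 → 1
L = 15/221 + 2/17 + 36/221 + 62/221 + 101/221 + 120/221 + 1 = 581/221 ≈ 2.629 bits/symbol.

2.629 bits/symbol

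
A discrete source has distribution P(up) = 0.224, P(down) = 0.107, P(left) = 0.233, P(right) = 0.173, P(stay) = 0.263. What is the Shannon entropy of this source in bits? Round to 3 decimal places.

H = −Σ pᵢ log₂ pᵢ.
−0.224·log₂(0.224) = 0.4835
−0.107·log₂(0.107) = 0.3450
−0.233·log₂(0.233) = 0.4897
−0.173·log₂(0.173) = 0.4379
−0.263·log₂(0.263) = 0.5068
Sum ≈ 2.2628 → 2.263 bits.

2.263 bits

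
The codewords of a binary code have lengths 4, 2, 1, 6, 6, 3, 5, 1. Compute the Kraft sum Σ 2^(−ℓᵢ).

With common denominator 2^6 = 64: Σ 2^(−ℓᵢ) = 4/64 + 16/64 + 32/64 + 1/64 + 1/64 + 8/64 + 2/64 + 32/64 = 96/64 = 1.5.

1.5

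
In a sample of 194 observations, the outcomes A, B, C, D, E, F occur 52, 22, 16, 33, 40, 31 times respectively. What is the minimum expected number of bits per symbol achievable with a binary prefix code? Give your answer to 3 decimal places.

2.526 bits/symbol

Probabilities are the counts divided by 194.
Repeatedly combine the two least-probable nodes; the expected code length is the sum of the merged weights.
merge 8/97 + 11/97 → 19/97
merge 31/194 + 33/194 → 32/97
merge 19/97 + 20/97 → 39/97
merge 26/97 + 32/97 → 58/97
merge 39/97 + 58/97 → 1
L = 19/97 + 32/97 + 39/97 + 58/97 + 1 = 245/97 ≈ 2.526 bits/symbol.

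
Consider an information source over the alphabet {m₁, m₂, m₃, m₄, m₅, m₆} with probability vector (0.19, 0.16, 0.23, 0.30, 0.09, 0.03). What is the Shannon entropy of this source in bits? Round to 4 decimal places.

2.3514 bits

H = −Σ pᵢ log₂ pᵢ.
−0.19·log₂(0.19) = 0.4552
−0.16·log₂(0.16) = 0.4230
−0.23·log₂(0.23) = 0.4877
−0.30·log₂(0.30) = 0.5211
−0.09·log₂(0.09) = 0.3127
−0.03·log₂(0.03) = 0.1518
Sum ≈ 2.3514 → 2.3514 bits.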